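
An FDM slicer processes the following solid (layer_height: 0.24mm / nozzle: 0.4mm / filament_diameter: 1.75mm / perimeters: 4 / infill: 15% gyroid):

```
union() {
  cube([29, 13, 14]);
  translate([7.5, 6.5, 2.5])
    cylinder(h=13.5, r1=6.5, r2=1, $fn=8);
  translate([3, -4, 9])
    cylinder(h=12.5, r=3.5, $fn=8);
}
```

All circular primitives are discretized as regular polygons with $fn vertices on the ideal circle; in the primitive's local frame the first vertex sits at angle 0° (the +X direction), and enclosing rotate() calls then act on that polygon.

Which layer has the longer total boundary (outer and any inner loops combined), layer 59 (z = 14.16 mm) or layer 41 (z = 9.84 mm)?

Layer 59 (z = 14.16): the cube is not intersected at this z (z outside [0, 14]); the cone at (7.5, 6.5) contributes a regular 8-gon of circumradius 1.750 (interpolated between r1=6.5 and r2=1 at t=0.864) (perimeter = 2·8·1.750·sin(180°/8) = 10.71 mm); the r=3.5 cylinder at (3, -4) gives a regular 8-gon of circumradius 3.5 (constant along its height) (perimeter = 2·8·3.500·sin(180°/8) = 21.43 mm); Taking the union: the 2 present regions are separate (no shared area or edge), so areas and boundary lengths simply add and each stays a separate island — boundary = 32.14 mm. So its perimeter = 32.14 mm. Layer 41 (z = 9.84): the 29×13 cube contributes its full rectangle (perimeter 84.00 mm); the cone at (7.5, 6.5): at t=0.544 of its height the radius interpolates to r₁+(r₂−r₁)t = 3.510, giving a regular 8-gon of that circumradius (perimeter = 2·8·3.510·sin(180°/8) = 21.49 mm); the r=3.5 cylinder at (3, -4) gives a regular 8-gon of circumradius 3.5 (constant along its height) (perimeter = 2·8·3.500·sin(180°/8) = 21.43 mm); Combining (union): the regions partially overlap (shared area 34.84 mm²), so the edge portions inside another operand are dropped and the merged outline is re-measured after clipping — boundary = 105.43 mm. So its perimeter = 105.43 mm. Layer 41 is larger (105.43 vs 32.14 mm).

layer 41 (z = 9.84 mm)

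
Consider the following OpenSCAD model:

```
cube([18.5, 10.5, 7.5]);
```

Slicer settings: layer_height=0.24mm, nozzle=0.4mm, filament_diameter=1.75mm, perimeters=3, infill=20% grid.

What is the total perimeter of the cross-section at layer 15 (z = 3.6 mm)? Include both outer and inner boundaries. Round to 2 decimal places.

58.00 mm

At z = 3.6 mm: the cube (footprint 18.5×10.5) is included at this height (perimeter 58.00 mm). Overall, the cross-section is a single solid region. Total boundary length (outer) = 58.00 mm.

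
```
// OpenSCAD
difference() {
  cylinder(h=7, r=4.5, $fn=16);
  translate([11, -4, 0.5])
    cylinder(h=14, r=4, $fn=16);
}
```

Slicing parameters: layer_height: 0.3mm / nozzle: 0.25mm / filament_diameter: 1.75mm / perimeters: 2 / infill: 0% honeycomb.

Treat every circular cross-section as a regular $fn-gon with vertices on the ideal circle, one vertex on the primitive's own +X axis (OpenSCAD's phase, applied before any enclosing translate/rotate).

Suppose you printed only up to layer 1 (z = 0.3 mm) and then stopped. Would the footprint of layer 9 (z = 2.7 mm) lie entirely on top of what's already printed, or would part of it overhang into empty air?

Compare the two slices. At z = 0.3: the cylinder: section is a regular 16-gon, circumradius r=4.5 (area = (16/2)·4.500²·sin(360°/16) = 61.99 mm²); the cylinder at (11, -4) does not reach this height (z outside [0.5, 14.5]); Subtracting the remaining from the first: none of the subtracted shapes is present at this height, so the r=4.5 cylinder is unchanged — area = 61.99 mm². At z = 2.7: the cylinder: section is a regular 16-gon, circumradius r=4.5 (area = (16/2)·4.500²·sin(360°/16) = 61.99 mm²); the r=4 cylinder at (11, -4) gives a regular 16-gon of circumradius 4 (constant along its height) (area = (16/2)·4.000²·sin(360°/16) = 48.98 mm²); After the difference (first − rest): starting from the r=4.5 cylinder (61.99 mm²), the r=4 cylinder at (11, -4) misses the remaining region (no effect) — area = 61.99 mm². Checking containment: the cross-section at z = 2.7 is a subset of the cross-section at z = 0.3.

entirely on top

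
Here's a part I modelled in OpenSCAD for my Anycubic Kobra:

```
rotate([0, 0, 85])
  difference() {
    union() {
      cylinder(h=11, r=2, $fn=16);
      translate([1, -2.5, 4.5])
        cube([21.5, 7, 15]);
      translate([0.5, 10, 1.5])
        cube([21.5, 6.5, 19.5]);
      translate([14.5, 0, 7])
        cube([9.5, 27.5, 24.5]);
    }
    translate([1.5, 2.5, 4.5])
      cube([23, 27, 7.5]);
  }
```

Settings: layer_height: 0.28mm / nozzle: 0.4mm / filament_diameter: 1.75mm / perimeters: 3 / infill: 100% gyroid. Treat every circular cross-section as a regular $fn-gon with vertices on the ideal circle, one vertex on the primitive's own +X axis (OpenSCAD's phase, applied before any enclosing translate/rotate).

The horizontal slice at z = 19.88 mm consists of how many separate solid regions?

1

At z = 19.88 mm: the cylinder is absent (z outside [0, 11]); the cube at (1, -2.5) is absent (z outside [4.5, 19.5]); the cube at (0.5, 10) is present — its section is the full 21.5×6.5 rectangle; the cube at (14.5, 0) is present — its section is the full 9.5×27.5 rectangle; Taking the union: the regions partially overlap (shared area 48.75 mm²), so overlapping operands fuse into one piece — 1 connected region; the cube at (1.5, 2.5) does not reach this height (z outside [4.5, 12]); Taking the first minus the rest: none of the subtracted shapes is present at this height, so that combined region is unchanged — 1 connected region; (rotated 85° about Z; rotation is an isometry so areas/perimeters/island counts are preserved). The result has 1 disconnected region.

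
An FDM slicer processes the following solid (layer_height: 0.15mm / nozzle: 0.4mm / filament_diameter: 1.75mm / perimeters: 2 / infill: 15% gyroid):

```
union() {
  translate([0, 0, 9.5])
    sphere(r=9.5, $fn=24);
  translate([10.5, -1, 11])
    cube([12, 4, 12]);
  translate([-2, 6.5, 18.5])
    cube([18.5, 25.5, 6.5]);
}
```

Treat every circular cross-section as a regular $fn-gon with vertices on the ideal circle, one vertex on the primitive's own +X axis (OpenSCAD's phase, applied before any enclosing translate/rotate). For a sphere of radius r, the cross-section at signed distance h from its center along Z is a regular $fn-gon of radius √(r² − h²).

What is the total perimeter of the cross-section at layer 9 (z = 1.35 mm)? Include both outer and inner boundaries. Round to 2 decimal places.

30.58 mm

At z = 1.35 mm: the sphere: section is a regular 24-gon, circumradius = √(r²−h²) = √(9.5²−8.15²) = 4.881 (perimeter = 2·24·4.881·sin(180°/24) = 30.58 mm); the cube at (10.5, -1) does not reach this height (z outside [11, 23]); the cube at (-2, 6.5) does not reach this height (z outside [18.5, 25]); Taking the union: only the r=9.5 sphere is present, so the union is just that shape — boundary = 30.58 mm. Overall, the cross-section is a single solid region. Total boundary length (outer) = 30.58 mm.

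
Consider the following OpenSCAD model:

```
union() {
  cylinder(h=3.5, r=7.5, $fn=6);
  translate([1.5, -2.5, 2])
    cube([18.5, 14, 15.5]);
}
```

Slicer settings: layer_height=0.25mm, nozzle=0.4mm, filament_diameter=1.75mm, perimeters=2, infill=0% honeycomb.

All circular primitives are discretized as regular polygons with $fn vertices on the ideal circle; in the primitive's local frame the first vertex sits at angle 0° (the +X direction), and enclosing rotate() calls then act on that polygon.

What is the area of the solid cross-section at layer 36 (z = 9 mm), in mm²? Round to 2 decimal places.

259.00 mm²

At z = 9 mm: the cylinder is absent (z outside [0, 3.5]); the cube at (1.5, -2.5) (footprint 18.5×14) is included at this height (area 259.00 mm²); Combining (union): only the 18.5×14 cube at (1.5, -2.5) is present, so the union is just that shape — area = 259.00 mm². Overall, the cross-section is a single solid region. Net area = 259.00 mm².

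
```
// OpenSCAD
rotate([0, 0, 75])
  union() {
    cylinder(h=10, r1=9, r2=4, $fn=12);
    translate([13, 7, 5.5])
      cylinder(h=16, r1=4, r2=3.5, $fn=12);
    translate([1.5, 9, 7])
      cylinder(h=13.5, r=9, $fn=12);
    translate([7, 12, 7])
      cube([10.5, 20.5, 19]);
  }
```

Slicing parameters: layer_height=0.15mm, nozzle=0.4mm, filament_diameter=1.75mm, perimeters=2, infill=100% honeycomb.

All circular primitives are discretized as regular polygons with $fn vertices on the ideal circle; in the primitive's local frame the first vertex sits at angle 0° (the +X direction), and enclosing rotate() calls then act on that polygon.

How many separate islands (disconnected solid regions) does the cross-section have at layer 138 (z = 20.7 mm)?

2

At z = 20.7 mm: the cone does not reach this height (z outside [0, 10]); the cone at (13, 7) contributes a regular 12-gon of circumradius 3.525 (interpolated between r1=4 and r2=3.5 at t=0.950); the cylinder at (1.5, 9) is absent (z outside [7, 20.5]); the cube at (7, 12) (footprint 10.5×20.5) is included at this height; Merging all regions: the 2 present regions are separate (no shared area or edge), so areas and boundary lengths simply add and each stays a separate island — 2 connected regions; (whole slice rotated 75° about Z — lengths, areas and connectivity unchanged). Overall, the cross-section has 2 separate islands. Island count = 2.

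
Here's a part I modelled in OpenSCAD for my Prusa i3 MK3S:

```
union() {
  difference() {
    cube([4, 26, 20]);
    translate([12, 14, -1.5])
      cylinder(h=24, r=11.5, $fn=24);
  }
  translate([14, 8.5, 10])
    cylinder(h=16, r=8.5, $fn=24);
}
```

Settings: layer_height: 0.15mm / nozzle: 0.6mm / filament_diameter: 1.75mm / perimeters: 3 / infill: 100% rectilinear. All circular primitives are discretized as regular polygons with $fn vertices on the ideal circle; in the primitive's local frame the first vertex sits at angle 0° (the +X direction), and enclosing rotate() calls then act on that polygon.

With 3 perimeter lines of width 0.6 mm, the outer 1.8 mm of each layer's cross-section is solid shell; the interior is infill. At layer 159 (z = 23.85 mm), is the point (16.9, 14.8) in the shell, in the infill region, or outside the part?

shell

At z = 23.85 mm: the cube is not intersected at this z (z outside [0, 20]); the cylinder at (12, 14) is absent (z outside [-1.5, 22.5]); Taking the first minus the rest: the first operand is absent here, so nothing remains; the r=8.5 cylinder at (14, 8.5) gives a regular 24-gon of circumradius 8.5 (constant along its height); Taking the union: only the r=8.5 cylinder at (14, 8.5) is present, so the union is just that shape — 1 connected region. Overall, the cross-section is a single solid region. The nearest boundary edge runs (18.25, 15.86)→(16.20, 16.71); distance from the point to it = 1.50 mm. The point is inside the cross-section, 1.50 mm from the nearest boundary — within the 1.8 mm shell band (3 × 0.6).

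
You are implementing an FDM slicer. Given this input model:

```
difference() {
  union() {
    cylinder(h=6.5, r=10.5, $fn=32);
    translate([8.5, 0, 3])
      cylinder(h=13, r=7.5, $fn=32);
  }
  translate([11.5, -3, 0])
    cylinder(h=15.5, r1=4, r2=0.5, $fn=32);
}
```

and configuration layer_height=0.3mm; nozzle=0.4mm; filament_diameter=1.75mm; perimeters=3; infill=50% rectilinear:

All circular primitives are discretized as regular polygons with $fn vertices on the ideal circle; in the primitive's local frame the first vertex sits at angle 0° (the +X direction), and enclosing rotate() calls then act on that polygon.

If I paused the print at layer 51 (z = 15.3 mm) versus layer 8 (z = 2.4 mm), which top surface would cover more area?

Layer 51 (z = 15.3): the cylinder is absent (z outside [0, 6.5]); the r=7.5 cylinder at (8.5, 0) contributes a regular 32-gon of circumradius 7.5 (area = (32/2)·7.500²·sin(360°/32) = 175.58 mm²); Combining (union): only the r=7.5 cylinder at (8.5, 0) is present, so the union is just that shape — area = 175.58 mm²; the cone at (11.5, -3) (r1=4→r2=0.5) has section circumradius 0.545 here — a regular 32-gon (area = (32/2)·0.545²·sin(360°/32) = 0.93 mm²); After the difference (first − rest): starting from the result so far (175.58 mm²), the cone at (11.5, -3) lies wholly inside it (removes its full 0.93 mm² and its 3.42 mm outline becomes a hole wall) — area = 174.65 mm². So its area = 174.65 mm². Layer 8 (z = 2.4): the r=10.5 cylinder gives a regular 32-gon of circumradius 10.5 (constant along its height) (area = (32/2)·10.500²·sin(360°/32) = 344.14 mm²); the cylinder at (8.5, 0) is absent (z outside [3, 16]); Taking the union: only the r=10.5 cylinder is present, so the union is just that shape — area = 344.14 mm²; the cone at (11.5, -3): at t=0.155 of its height the radius interpolates to r₁+(r₂−r₁)t = 3.458, giving a regular 32-gon of that circumradius (area = (32/2)·3.458²·sin(360°/32) = 37.33 mm²); Taking the first minus the rest: starting from that combined region (344.14 mm²), the cone at (11.5, -3) partially overlaps it — only the 8.27 mm² overlap (of its 37.33 mm²) is removed, clipping the outline — area = 335.87 mm². So its area = 335.87 mm². Layer 8 is larger (335.87 vs 174.65 mm²).

layer 8 (z = 2.4 mm)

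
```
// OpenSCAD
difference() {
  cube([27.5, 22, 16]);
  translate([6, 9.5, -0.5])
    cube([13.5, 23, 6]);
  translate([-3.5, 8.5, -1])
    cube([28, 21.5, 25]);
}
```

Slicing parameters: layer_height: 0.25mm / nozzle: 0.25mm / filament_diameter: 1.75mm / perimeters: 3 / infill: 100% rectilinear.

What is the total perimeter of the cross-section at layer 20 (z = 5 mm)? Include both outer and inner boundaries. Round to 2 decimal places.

At z = 5 mm: the 27.5×22 cube contributes its full rectangle (perimeter 99.00 mm); the cube at (6, 9.5) is present — its section is the full 13.5×23 rectangle (perimeter 73.00 mm); the cube at (-3.5, 8.5) is present — its section is the full 28×21.5 rectangle (perimeter 99.00 mm); After the difference (first − rest): starting from the 27.5×22 cube, the 13.5×23 cube at (6, 9.5) partially overlaps it — only the 168.75 mm² overlap (of its 310.50 mm²) is removed, clipping the outline; the 28×21.5 cube at (-3.5, 8.5) partially overlaps it — only the 162.00 mm² overlap (of its 602.00 mm²) is removed, clipping the outline — boundary = 99.00 mm. Overall, the cross-section is a single solid region. Total boundary length (outer) = 99.00 mm.

99.00 mm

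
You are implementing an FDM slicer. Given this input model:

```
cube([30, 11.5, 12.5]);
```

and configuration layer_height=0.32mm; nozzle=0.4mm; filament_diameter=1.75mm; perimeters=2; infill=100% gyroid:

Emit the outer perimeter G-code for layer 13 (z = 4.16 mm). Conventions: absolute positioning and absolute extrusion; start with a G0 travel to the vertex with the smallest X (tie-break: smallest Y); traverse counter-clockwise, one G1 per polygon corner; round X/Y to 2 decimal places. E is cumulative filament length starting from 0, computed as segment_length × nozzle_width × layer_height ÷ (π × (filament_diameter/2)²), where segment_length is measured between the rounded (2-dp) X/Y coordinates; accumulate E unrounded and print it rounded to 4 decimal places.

At z = 4.16 mm: the 30×11.5 cube contributes its full rectangle. The outline is a single polygon with 4 vertices. Extrusion per mm of travel: 0.4 × 0.32 / (π × 0.875²) = 0.053216. Accumulating E over each segment gives final E = 4.4169.

G0 X0.00 Y0.00 Z4.16
G1 X30.00 Y0.00 E1.5965
G1 X30.00 Y11.50 E2.2085
G1 X0.00 Y11.50 E3.8050
G1 X0.00 Y0.00 E4.4169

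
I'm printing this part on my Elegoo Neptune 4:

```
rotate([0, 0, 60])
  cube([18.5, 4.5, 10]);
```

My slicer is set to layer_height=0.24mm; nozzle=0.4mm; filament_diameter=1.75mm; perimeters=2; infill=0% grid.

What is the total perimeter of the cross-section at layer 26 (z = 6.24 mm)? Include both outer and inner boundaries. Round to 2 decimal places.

At z = 6.24 mm: the cube is present — its section is the full 18.5×4.5 rectangle (perimeter 46.00 mm); (whole slice rotated 60° about Z — lengths, areas and connectivity unchanged). Overall, the cross-section is a single solid region. Total boundary length (outer) = 46.00 mm.

46.00 mm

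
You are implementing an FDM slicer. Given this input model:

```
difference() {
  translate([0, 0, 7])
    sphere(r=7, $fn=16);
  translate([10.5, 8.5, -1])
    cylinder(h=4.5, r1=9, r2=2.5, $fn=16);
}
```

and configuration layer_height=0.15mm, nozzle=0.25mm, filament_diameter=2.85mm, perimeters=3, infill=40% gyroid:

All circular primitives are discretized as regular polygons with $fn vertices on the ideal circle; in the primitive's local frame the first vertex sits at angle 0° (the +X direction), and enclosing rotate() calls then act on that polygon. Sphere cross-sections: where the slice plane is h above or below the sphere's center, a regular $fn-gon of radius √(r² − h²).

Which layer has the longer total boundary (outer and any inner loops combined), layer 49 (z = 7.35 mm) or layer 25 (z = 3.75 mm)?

Layer 49 (z = 7.35): the r=7 sphere contributes a regular 16-gon of circumradius √(7²−0.35²) = 6.991 (perimeter = 2·16·6.991·sin(180°/16) = 43.65 mm); the cone at (10.5, 8.5) is not intersected at this z (z outside [-1, 3.5]); Subtracting the remaining from the first: none of the subtracted shapes is present at this height, so the r=7 sphere is unchanged — boundary = 43.65 mm. So its perimeter = 43.65 mm. Layer 25 (z = 3.75): the r=7 sphere contributes a regular 16-gon of circumradius √(7²−3.25²) = 6.200 (perimeter = 2·16·6.200·sin(180°/16) = 38.70 mm); the cone at (10.5, 8.5) is absent (z outside [-1, 3.5]); Subtracting the remaining from the first: none of the subtracted shapes is present at this height, so the r=7 sphere is unchanged — boundary = 38.70 mm. So its perimeter = 38.70 mm. Layer 49 is larger (43.65 vs 38.70 mm).

layer 49 (z = 7.35 mm)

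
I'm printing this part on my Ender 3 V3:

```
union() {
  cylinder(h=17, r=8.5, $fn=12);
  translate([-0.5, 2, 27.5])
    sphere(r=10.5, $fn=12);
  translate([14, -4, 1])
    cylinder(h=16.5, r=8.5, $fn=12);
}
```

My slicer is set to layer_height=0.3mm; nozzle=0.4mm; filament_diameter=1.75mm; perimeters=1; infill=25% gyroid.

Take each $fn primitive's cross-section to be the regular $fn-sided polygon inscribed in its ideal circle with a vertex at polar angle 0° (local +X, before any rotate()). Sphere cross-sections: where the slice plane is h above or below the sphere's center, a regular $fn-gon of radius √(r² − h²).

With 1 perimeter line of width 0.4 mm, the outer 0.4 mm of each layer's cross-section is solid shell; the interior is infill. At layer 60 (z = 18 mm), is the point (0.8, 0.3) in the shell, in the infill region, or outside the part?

infill

At z = 18 mm: the cylinder is absent (z outside [0, 17]); the r=10.5 sphere at (-0.5, 2) slices to a regular 12-gon of circumradius 4.472 (√(r²−h²) with h=9.5 from center); the cylinder at (14, -4) is absent (z outside [1, 17.5]); Taking the union: only the r=10.5 sphere at (-0.5, 2) is present, so the union is just that shape — 1 connected region. Overall, the cross-section is a single solid region. The nearest boundary edge runs (1.74, -1.87)→(3.37, -0.24); distance from the point to it = 2.20 mm. The point is inside the cross-section and 2.20 mm from the nearest boundary — more than the 0.4 mm shell width (1 × 0.4), so it's in the infill interior.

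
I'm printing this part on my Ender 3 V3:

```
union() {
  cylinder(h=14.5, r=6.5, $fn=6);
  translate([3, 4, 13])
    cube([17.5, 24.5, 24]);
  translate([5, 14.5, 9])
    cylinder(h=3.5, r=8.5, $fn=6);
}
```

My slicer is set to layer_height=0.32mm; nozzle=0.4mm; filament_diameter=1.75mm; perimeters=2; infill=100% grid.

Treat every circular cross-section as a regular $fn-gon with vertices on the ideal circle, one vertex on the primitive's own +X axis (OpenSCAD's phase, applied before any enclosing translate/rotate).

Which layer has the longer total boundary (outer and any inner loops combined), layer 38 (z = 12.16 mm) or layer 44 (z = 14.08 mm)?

layer 44 (z = 14.08 mm)

Layer 38 (z = 12.16): the r=6.5 cylinder contributes a regular 6-gon of circumradius 6.5 (perimeter = 2·6·6.500·sin(180°/6) = 39.00 mm); the cube at (3, 4) is absent (z outside [13, 37]); the r=8.5 cylinder at (5, 14.5) gives a regular 6-gon of circumradius 8.5 (constant along its height) (perimeter = 2·6·8.500·sin(180°/6) = 51.00 mm); Taking the union: the 2 present regions are separate (no shared area or edge), so areas and boundary lengths simply add and each stays a separate island — boundary = 90.00 mm. So its perimeter = 90.00 mm. Layer 44 (z = 14.08): the cylinder: section is a regular 6-gon, circumradius r=6.5 (perimeter = 2·6·6.500·sin(180°/6) = 39.00 mm); the cube at (3, 4) is present — its section is the full 17.5×24.5 rectangle (perimeter 84.00 mm); the cylinder at (5, 14.5) does not reach this height (z outside [9, 12.5]); Taking the union: the regions partially overlap (shared area 1.17 mm²), so the edge portions inside another operand are dropped and the merged outline is re-measured after clipping — boundary = 118.05 mm. So its perimeter = 118.05 mm. Layer 44 is larger (118.05 vs 90.00 mm).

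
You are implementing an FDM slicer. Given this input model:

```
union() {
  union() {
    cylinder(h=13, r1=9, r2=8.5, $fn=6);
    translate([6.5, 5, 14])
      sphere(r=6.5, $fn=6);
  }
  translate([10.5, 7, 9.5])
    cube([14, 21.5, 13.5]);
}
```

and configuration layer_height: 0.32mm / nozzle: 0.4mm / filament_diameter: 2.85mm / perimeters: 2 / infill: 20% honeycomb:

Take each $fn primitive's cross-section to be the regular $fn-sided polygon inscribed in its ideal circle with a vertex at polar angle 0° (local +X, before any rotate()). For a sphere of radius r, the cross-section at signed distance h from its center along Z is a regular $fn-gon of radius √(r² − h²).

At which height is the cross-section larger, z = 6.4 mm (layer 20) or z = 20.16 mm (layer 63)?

layer 63 (z = 20.16 mm)

Layer 20 (z = 6.4): the cone: at t=0.492 of its height the radius interpolates to r₁+(r₂−r₁)t = 8.754, giving a regular 6-gon of that circumradius (area = (6/2)·8.754²·sin(360°/6) = 199.09 mm²); the sphere at (6.5, 5) does not reach this height (|z−center|=7.600 > r=6.5); Taking the union: only the cone is present, so the union is just that shape — area = 199.09 mm²; the cube at (10.5, 7) does not reach this height (z outside [9.5, 23]); Merging all regions: only the result so far is present, so the union is just that shape — area = 199.09 mm². So its area = 199.09 mm². Layer 63 (z = 20.16): the cone is absent (z outside [0, 13]); the r=6.5 sphere at (6.5, 5) slices to a regular 6-gon of circumradius 2.075 (√(r²−h²) with h=6.16 from center) (area = (6/2)·2.075²·sin(360°/6) = 11.18 mm²); Merging all regions: only the r=6.5 sphere at (6.5, 5) is present, so the union is just that shape — area = 11.18 mm²; the cube at (10.5, 7) is present — its section is the full 14×21.5 rectangle (area 301.00 mm²); Merging all regions: the 2 present regions are separate (no shared area or edge), so areas and boundary lengths simply add and each stays a separate island — area = 312.18 mm². So its area = 312.18 mm². Layer 63 is larger (312.18 vs 199.09 mm²).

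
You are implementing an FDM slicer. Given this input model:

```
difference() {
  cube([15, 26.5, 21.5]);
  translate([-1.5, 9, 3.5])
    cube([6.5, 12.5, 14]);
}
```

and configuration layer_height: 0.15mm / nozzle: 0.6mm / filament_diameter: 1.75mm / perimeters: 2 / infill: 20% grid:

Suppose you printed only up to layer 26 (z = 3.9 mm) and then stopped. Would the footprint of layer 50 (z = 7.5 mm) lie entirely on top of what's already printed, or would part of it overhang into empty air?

Compare the two slices. At z = 3.9: the cube is present — its section is the full 15×26.5 rectangle (area 397.50 mm²); the 6.5×12.5 cube at (-1.5, 9) contributes its full rectangle (area 81.25 mm²); Taking the first minus the rest: starting from the 15×26.5 cube (397.50 mm²), the 6.5×12.5 cube at (-1.5, 9) partially overlaps it — only the 62.50 mm² overlap (of its 81.25 mm²) is removed, clipping the outline — area = 335.00 mm². At z = 7.5: the cube (footprint 15×26.5) is included at this height (area 397.50 mm²); the cube at (-1.5, 9) (footprint 6.5×12.5) is included at this height (area 81.25 mm²); Subtracting the remaining from the first: starting from the 15×26.5 cube (397.50 mm²), the 6.5×12.5 cube at (-1.5, 9) partially overlaps it — only the 62.50 mm² overlap (of its 81.25 mm²) is removed, clipping the outline — area = 335.00 mm². Checking containment: the cross-section at z = 7.5 is a subset of the cross-section at z = 3.9.

entirely on top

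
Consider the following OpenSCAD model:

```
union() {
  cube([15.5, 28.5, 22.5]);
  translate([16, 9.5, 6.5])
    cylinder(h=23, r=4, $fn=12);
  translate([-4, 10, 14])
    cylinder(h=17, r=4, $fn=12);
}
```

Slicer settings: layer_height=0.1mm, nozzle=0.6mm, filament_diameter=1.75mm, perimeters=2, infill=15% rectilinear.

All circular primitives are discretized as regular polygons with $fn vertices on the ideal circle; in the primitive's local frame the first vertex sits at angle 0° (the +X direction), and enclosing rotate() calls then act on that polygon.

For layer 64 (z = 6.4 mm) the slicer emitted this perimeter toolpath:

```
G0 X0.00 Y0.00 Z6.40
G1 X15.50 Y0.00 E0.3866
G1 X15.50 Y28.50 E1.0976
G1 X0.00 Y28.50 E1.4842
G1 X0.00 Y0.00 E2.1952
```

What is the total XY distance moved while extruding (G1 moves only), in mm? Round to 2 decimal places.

88.00 mm

Sum the Euclidean lengths of each G1 segment: total = 88.00 mm.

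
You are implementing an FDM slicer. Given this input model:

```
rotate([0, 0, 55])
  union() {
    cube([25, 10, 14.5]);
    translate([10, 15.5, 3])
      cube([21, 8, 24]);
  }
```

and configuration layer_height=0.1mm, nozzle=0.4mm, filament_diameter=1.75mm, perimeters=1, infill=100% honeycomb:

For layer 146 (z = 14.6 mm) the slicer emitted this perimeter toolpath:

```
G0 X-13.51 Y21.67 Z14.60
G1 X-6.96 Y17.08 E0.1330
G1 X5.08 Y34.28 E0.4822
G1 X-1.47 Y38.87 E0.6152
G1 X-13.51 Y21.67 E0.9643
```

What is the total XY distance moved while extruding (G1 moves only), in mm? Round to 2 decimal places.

57.99 mm

Sum the Euclidean lengths of each G1 segment: total = 57.99 mm.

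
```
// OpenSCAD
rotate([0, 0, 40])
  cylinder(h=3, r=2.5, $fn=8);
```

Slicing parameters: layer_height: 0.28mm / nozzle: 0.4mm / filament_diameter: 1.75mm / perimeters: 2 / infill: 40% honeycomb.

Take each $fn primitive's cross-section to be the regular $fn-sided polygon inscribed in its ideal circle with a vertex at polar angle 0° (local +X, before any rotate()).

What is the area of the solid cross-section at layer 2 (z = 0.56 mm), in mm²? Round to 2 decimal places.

At z = 0.56 mm: the cylinder: section is a regular 8-gon, circumradius r=2.5 (area = (8/2)·2.500²·sin(360°/8) = 17.68 mm²); (whole slice rotated 40° about Z — lengths, areas and connectivity unchanged). Overall, the cross-section is a single solid region. Net area = 17.68 mm².

17.68 mm²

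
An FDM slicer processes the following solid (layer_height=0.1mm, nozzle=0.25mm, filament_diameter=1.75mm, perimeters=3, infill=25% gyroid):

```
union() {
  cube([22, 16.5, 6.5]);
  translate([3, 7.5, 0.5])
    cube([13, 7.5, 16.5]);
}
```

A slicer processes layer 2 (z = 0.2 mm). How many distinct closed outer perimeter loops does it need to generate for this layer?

1

At z = 0.2 mm: the cube is present — its section is the full 22×16.5 rectangle; the cube at (3, 7.5) is not intersected at this z (z outside [0.5, 17]); Taking the union: only the 22×16.5 cube is present, so the union is just that shape — 1 connected region. The result has 1 disconnected region.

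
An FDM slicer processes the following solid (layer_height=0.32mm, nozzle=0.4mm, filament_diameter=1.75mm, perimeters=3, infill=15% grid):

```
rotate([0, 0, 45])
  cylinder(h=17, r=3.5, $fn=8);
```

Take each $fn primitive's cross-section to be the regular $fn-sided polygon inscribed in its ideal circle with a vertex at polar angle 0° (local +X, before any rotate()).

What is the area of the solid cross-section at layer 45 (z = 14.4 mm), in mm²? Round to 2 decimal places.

At z = 14.4 mm: the r=3.5 cylinder gives a regular 8-gon of circumradius 3.5 (constant along its height) (area = (8/2)·3.500²·sin(360°/8) = 34.65 mm²); (whole slice rotated 45° about Z — lengths, areas and connectivity unchanged). Overall, the cross-section is a single solid region. Net area = 34.65 mm².

34.65 mm²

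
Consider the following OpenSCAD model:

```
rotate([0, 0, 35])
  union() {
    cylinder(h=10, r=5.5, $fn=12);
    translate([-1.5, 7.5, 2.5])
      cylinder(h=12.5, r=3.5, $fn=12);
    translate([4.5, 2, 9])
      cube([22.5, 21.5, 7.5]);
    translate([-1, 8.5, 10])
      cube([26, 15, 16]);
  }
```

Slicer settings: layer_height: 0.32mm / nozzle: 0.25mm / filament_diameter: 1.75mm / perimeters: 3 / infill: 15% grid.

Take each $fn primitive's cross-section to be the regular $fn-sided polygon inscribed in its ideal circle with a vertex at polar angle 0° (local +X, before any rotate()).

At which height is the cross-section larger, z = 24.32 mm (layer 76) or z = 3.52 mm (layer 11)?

Layer 76 (z = 24.32): the cylinder is absent (z outside [0, 10]); the cylinder at (-1.5, 7.5) is not intersected at this z (z outside [2.5, 15]); the cube at (4.5, 2) does not reach this height (z outside [9, 16.5]); the 26×15 cube at (-1, 8.5) contributes its full rectangle (area 390.00 mm²); Combining (union): only the 26×15 cube at (-1, 8.5) is present, so the union is just that shape — area = 390.00 mm²; (rotated 35° about Z; rotation is an isometry so areas/perimeters/island counts are preserved). So its area = 390.00 mm². Layer 11 (z = 3.52): the r=5.5 cylinder contributes a regular 12-gon of circumradius 5.5 (area = (12/2)·5.500²·sin(360°/12) = 90.75 mm²); the r=3.5 cylinder at (-1.5, 7.5) gives a regular 12-gon of circumradius 3.5 (constant along its height) (area = (12/2)·3.500²·sin(360°/12) = 36.75 mm²); the cube at (4.5, 2) does not reach this height (z outside [9, 16.5]); the cube at (-1, 8.5) is not intersected at this z (z outside [10, 26]); Combining (union): the regions partially overlap — summed areas 127.50 mm² minus the doubly-counted overlap 3.30 mm² gives 124.20 mm² — area = 124.20 mm²; (whole slice rotated 35° about Z — lengths, areas and connectivity unchanged). So its area = 124.20 mm². Layer 76 is larger (390.00 vs 124.20 mm²).

layer 76 (z = 24.32 mm)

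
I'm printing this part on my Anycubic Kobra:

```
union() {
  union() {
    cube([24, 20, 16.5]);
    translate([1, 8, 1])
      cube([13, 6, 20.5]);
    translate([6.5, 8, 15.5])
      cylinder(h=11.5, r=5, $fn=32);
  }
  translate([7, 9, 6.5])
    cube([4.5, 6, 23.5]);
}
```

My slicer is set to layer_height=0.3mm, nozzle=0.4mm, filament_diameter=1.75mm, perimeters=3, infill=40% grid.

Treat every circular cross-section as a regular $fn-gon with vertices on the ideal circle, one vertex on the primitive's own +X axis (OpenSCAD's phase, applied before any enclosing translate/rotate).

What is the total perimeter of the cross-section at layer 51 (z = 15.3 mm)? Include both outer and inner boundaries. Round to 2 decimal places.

At z = 15.3 mm: the 24×20 cube contributes its full rectangle (perimeter 88.00 mm); the cube at (1, 8) is present — its section is the full 13×6 rectangle (perimeter 38.00 mm); the cylinder at (6.5, 8) is absent (z outside [15.5, 27]); Combining (union): the 13×6 cube at (1, 8) lies entirely inside the 24×20 cube, so the union is just the 24×20 cube — boundary = 88.00 mm; the 4.5×6 cube at (7, 9) contributes its full rectangle (perimeter 21.00 mm); Combining (union): the 4.5×6 cube at (7, 9) lies entirely inside the result so far, so the union is just the result so far — boundary = 88.00 mm. Overall, the cross-section is a single solid region. Total boundary length (outer) = 88.00 mm.

88.00 mm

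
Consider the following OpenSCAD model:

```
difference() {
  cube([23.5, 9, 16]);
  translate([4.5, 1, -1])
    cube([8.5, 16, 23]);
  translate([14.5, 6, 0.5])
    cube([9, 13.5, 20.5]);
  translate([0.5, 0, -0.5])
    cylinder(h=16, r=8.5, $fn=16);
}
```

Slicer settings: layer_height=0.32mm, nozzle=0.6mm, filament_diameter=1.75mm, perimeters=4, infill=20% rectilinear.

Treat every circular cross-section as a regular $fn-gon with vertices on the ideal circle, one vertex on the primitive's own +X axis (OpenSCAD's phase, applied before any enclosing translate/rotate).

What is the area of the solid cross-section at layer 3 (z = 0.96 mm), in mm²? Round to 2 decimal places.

At z = 0.96 mm: the 23.5×9 cube contributes its full rectangle (area 211.50 mm²); the cube at (4.5, 1) is present — its section is the full 8.5×16 rectangle (area 136.00 mm²); the cube at (14.5, 6) (footprint 9×13.5) is included at this height (area 121.50 mm²); the r=8.5 cylinder at (0.5, 0) gives a regular 16-gon of circumradius 8.5 (constant along its height) (area = (16/2)·8.500²·sin(360°/16) = 221.19 mm²); Taking the first minus the rest: starting from the 23.5×9 cube (211.50 mm²), the 8.5×16 cube at (4.5, 1) partially overlaps it — only the 68.00 mm² overlap (of its 136.00 mm²) is removed, clipping the outline; the 9×13.5 cube at (14.5, 6) partially overlaps it — only the 27.00 mm² overlap (of its 121.50 mm²) is removed, clipping the outline; the r=8.5 cylinder at (0.5, 0) partially overlaps it — only the 40.90 mm² overlap (of its 221.19 mm²) is removed, clipping the outline — area = 75.60 mm². Overall, the cross-section has 2 separate islands. Net area = 75.60 mm².

75.60 mm²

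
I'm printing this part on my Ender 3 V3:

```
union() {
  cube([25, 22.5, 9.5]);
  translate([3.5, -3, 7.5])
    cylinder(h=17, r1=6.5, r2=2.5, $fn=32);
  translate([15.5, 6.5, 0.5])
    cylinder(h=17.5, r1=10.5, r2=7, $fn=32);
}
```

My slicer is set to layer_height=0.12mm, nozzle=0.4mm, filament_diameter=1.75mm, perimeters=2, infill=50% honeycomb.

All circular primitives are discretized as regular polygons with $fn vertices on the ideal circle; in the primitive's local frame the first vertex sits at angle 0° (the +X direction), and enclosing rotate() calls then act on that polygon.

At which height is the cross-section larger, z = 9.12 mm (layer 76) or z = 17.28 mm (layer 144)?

Layer 76 (z = 9.12): the cube is present — its section is the full 25×22.5 rectangle (area 562.50 mm²); the cone at (3.5, -3) contributes a regular 32-gon of circumradius 6.119 (interpolated between r1=6.5 and r2=2.5 at t=0.095) (area = (32/2)·6.119²·sin(360°/32) = 116.87 mm²); the cone at (15.5, 6.5) contributes a regular 32-gon of circumradius 8.776 (interpolated between r1=10.5 and r2=7 at t=0.493) (area = (32/2)·8.776²·sin(360°/32) = 240.41 mm²); Combining (union): the regions partially overlap — summed areas 919.77 mm² minus the doubly-counted overlap 243.66 mm² gives 676.11 mm² — area = 676.11 mm². So its area = 676.11 mm². Layer 144 (z = 17.28): the cube is not intersected at this z (z outside [0, 9.5]); the cone at (3.5, -3): at t=0.575 of its height the radius interpolates to r₁+(r₂−r₁)t = 4.199, giving a regular 32-gon of that circumradius (area = (32/2)·4.199²·sin(360°/32) = 55.03 mm²); the cone at (15.5, 6.5) (r1=10.5→r2=7) has section circumradius 7.144 here — a regular 32-gon (area = (32/2)·7.144²·sin(360°/32) = 159.31 mm²); Merging all regions: the 2 present regions are separate (no shared area or edge), so areas and boundary lengths simply add and each stays a separate island — area = 214.34 mm². So its area = 214.34 mm². Layer 76 is larger (676.11 vs 214.34 mm²).

layer 76 (z = 9.12 mm)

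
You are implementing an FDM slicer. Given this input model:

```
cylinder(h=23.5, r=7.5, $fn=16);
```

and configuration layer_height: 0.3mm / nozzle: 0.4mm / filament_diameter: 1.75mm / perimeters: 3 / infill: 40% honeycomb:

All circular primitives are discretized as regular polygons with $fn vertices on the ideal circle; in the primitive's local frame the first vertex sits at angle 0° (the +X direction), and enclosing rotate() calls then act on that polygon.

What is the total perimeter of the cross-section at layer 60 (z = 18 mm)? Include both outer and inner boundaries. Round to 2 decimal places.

At z = 18 mm: the r=7.5 cylinder gives a regular 16-gon of circumradius 7.5 (constant along its height) (perimeter = 2·16·7.500·sin(180°/16) = 46.82 mm). Overall, the cross-section is a single solid region. Total boundary length (outer) = 46.82 mm.

46.82 mm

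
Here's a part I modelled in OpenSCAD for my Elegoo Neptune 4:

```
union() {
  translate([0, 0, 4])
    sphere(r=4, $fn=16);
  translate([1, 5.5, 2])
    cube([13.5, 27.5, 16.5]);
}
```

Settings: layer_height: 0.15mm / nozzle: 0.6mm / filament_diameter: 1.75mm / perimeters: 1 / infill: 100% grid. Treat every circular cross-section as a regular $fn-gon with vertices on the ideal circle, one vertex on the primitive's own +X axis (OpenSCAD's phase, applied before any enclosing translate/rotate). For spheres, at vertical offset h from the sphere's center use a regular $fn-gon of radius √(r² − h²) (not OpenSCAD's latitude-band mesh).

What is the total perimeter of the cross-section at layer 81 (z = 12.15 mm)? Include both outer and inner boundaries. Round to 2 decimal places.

At z = 12.15 mm: the sphere is absent (|z−center|=8.150 > r=4); the cube at (1, 5.5) is present — its section is the full 13.5×27.5 rectangle (perimeter 82.00 mm); Taking the union: only the 13.5×27.5 cube at (1, 5.5) is present, so the union is just that shape — boundary = 82.00 mm. Overall, the cross-section is a single solid region. Total boundary length (outer) = 82.00 mm.

82.00 mm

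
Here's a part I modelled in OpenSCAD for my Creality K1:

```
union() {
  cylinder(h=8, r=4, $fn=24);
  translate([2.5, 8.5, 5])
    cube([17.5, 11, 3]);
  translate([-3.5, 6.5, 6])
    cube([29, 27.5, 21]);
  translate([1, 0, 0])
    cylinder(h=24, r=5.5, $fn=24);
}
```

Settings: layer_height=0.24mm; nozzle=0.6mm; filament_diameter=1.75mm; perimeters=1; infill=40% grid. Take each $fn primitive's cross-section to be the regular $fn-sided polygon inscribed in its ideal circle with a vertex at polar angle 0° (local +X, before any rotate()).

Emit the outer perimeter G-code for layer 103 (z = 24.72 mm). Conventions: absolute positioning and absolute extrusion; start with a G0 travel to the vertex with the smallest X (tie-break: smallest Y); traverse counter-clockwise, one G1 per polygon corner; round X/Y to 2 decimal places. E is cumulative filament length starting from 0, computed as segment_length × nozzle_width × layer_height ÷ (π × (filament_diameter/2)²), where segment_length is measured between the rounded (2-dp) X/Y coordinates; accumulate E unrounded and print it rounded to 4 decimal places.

At z = 24.72 mm: the cylinder is absent (z outside [0, 8]); the cube at (2.5, 8.5) does not reach this height (z outside [5, 8]); the 29×27.5 cube at (-3.5, 6.5) contributes its full rectangle; the cylinder at (1, 0) is not intersected at this z (z outside [0, 24]); Taking the union: only the 29×27.5 cube at (-3.5, 6.5) is present, so the union is just that shape — 1 connected region. The outline is a single polygon with 4 vertices. Extrusion per mm of travel: 0.6 × 0.24 / (π × 0.875²) = 0.059868. Accumulating E over each segment gives final E = 6.7651.

G0 X-3.50 Y6.50 Z24.72
G1 X25.50 Y6.50 E1.7362
G1 X25.50 Y34.00 E3.3826
G1 X-3.50 Y34.00 E5.1187
G1 X-3.50 Y6.50 E6.7651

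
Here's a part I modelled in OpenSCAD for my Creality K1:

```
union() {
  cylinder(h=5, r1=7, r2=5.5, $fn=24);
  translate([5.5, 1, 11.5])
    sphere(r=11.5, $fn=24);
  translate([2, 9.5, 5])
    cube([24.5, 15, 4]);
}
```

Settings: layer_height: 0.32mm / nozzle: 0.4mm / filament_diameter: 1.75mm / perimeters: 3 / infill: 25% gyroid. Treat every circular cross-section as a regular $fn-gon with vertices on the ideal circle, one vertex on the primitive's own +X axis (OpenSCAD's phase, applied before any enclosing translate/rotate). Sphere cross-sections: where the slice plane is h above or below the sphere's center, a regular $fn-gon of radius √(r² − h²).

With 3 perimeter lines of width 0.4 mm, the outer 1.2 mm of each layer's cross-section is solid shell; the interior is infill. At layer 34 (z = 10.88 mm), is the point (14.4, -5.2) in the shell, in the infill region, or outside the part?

At z = 10.88 mm: the cone does not reach this height (z outside [0, 5]); the r=11.5 sphere at (5.5, 1) contributes a regular 24-gon of circumradius √(11.5²−0.62²) = 11.483; the cube at (2, 9.5) is not intersected at this z (z outside [5, 9]); Merging all regions: only the r=11.5 sphere at (5.5, 1) is present, so the union is just that shape — 1 connected region. Overall, the cross-section is a single solid region. The nearest boundary edge runs (13.62, -7.12)→(15.44, -4.74); distance from the point to it = 0.55 mm. The point is inside the cross-section, 0.55 mm from the nearest boundary — within the 1.2 mm shell band (3 × 0.4).

shell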